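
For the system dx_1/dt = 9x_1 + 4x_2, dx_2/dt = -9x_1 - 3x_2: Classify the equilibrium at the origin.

unstable improper node

A = [[9,4],[-9,-3]]; det(A-λI) = λ^2 - 6λ + 9.
repeated λ = 3 with a single eigenvector.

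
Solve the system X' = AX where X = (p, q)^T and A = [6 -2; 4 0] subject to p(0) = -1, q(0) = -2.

p(t) = -e^(2t), q(t) = -2e^(2t)

Coefficient matrix A = [[6, -2], [4, 0]].
Characteristic polynomial det(A - λI) = λ^2 - 6λ + 8 = 0.
Eigenvalues λ = 2, 4.
For λ=2: (A-λI) row 1 is [4, -2], so an eigenvector is (1, 2).
For λ=4: (A-λI) row 1 is [2, -2], so an eigenvector is (1, 1).
General solution: c_1e^(2t)(1,2) + c_2e^(4t)(1,1).
Applying p(0)=-1, q(0)=-2 gives c_1=-1, c_2=0.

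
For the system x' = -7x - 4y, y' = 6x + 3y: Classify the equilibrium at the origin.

A = [[-7,-4],[6,3]]; det(A-λI) = λ^2 + 4λ + 3.
λ = -1, -3: both negative.

stable node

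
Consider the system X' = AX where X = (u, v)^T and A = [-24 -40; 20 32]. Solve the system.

Coefficient matrix A = [[-24, -40], [20, 32]].
Characteristic polynomial det(A - λI) = λ^2 - 8λ + 32 = 0.
Eigenvalues λ = 4 ± 4i (complex conjugate pair).
For λ=4+4i: an eigenvector is (-3,2) - i(1,-1) = (-3 - i, 2 + i).
A real fundamental pair from Re and Im of e^((4+4i)t)v: X_1 = e^(4t)(cos(4t)·(-3,2) + sin(4t)·(1,-1)), X_2 = e^(4t)(sin(4t)·(-3,2) - cos(4t)·(1,-1)).
General solution: C_1X_1 + C_2X_2.

u(t) = C_1e^(4t)sin(4t) - 3C_1e^(4t)cos(4t) - 3C_2e^(4t)sin(4t) - C_2e^(4t)cos(4t), v(t) = -C_1e^(4t)sin(4t) + 2C_1e^(4t)cos(4t) + 2C_2e^(4t)sin(4t) + C_2e^(4t)cos(4t)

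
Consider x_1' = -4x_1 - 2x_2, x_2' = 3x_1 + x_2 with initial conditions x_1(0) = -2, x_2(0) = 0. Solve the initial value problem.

Coefficient matrix A = [[-4, -2], [3, 1]].
Characteristic polynomial det(A - λI) = λ^2 + 3λ + 2 = 0.
Eigenvalues λ = -2, -1.
For λ=-2: (A-λI) row 1 is [-2, -2], so an eigenvector is (-1, 1).
For λ=-1: (A-λI) row 1 is [-3, -2], so an eigenvector is (-2, 3).
General solution: K_1e^(-2t)(-1,1) + K_2e^(-t)(-2,3).
Applying x_1(0)=-2, x_2(0)=0 gives K_1=6, K_2=-2.

x_1(t) = 4e^(-t) - 6e^(-2t), x_2(t) = -6e^(-t) + 6e^(-2t)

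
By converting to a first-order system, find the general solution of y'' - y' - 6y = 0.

y(t) = K_1e^(-2t) + K_2e^(3t)

Let x_1 = y, x_2 = y'. Then x_1' = x_2 and x_2' = 6x_1 + x_2.
A = [[0,1],[6,1]]; det(A-λI) = λ^2 - λ - 6.
Eigenvalues λ = -2, 3 with eigenvectors (1,-2), (1,3).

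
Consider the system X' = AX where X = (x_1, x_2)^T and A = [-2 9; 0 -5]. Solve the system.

Coefficient matrix A = [[-2, 9], [0, -5]].
Characteristic polynomial det(A - λI) = λ^2 + 7λ + 10 = 0.
Eigenvalues λ = -2, -5.
For λ=-2: (A-λI) row 1 is [0, 9], so an eigenvector is (1, 0).
For λ=-5: (A-λI) row 1 is [3, 9], so an eigenvector is (3, -1).
General solution: c_1e^(-2t)(1,0) + c_2e^(-5t)(3,-1).

x_1(t) = c_1e^(-2t) + 3c_2e^(-5t), x_2(t) = -c_2e^(-5t)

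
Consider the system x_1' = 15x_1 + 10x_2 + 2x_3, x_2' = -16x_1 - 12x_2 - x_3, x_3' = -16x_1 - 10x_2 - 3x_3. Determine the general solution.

Coefficient matrix A = [[15, 10, 2], [-16, -12, -1], [-16, -10, -3]].
det(A - λI) = 0 gives eigenvalues λ = 3, -2, -1.
For λ=3: eigenvector (-1,1,1).
For λ=-2: eigenvector (-2,3,2).
For λ=-1: eigenvector (-3,4,4).
General solution: c_1e^(3t)(-1,1,1) + c_2e^(-2t)(-2,3,2) + c_3e^(-t)(-3,4,4).

x_1(t) = -c_1e^(3t) - 2c_2e^(-2t) - 3c_3e^(-t), x_2(t) = c_1e^(3t) + 3c_2e^(-2t) + 4c_3e^(-t), x_3(t) = c_1e^(3t) + 2c_2e^(-2t) + 4c_3e^(-t)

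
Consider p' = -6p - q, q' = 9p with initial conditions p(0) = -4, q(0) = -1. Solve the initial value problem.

p(t) = 13te^(-3t) - 4e^(-3t), q(t) = -39te^(-3t) - e^(-3t)

Coefficient matrix A = [[-6, -1], [9, 0]].
Characteristic polynomial det(A - λI) = λ^2 + 6λ + 9 = 0.
Single eigenvalue λ = -3 with algebraic multiplicity 2.
Eigenvector v = (-1,3); generalized eigenvector w with (A-λI)w=v is (1,-2).
General solution: e^(-3t)[K_1·v + K_2·(t·v + w)].
Applying p(0)=-4, q(0)=-1 gives K_1=-9, K_2=-13.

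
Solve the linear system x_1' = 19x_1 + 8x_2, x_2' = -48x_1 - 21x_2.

x_1(t) = -c_1e^(3t) + c_2e^(-5t), x_2(t) = 2c_1e^(3t) - 3c_2e^(-5t)

Coefficient matrix A = [[19, 8], [-48, -21]].
Characteristic polynomial det(A - λI) = λ^2 + 2λ - 15 = 0.
Eigenvalues λ = 3, -5.
For λ=3: (A-λI) row 1 is [16, 8], so an eigenvector is (-1, 2).
For λ=-5: (A-λI) row 1 is [24, 8], so an eigenvector is (1, -3).
General solution: c_1e^(3t)(-1,2) + c_2e^(-5t)(1,-3).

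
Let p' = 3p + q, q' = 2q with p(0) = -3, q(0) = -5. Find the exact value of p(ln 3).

-171

A = [[3,1],[0,2]]; eigenvalues λ = 2, 3.
Eigenvectors: (-1,1) for λ=2, (-1,0) for λ=3.
From the initial condition, c_1 = -5, c_2 = 8.
p(ln 3) = (-5)(3^2)(-1) + (8)(3^3)(-1) = -171.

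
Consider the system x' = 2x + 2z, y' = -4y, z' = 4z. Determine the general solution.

Coefficient matrix A = [[2, 0, 2], [0, -4, 0], [0, 0, 4]].
det(A - λI) = 0 gives eigenvalues λ = -4, 2, 4.
For λ=-4: eigenvector (0,1,0).
For λ=2: eigenvector (1,0,0).
For λ=4: eigenvector (1,0,1).
General solution: c_1e^(-4t)(0,1,0) + c_2e^(2t)(1,0,0) + c_3e^(4t)(1,0,1).

x(t) = c_2e^(2t) + c_3e^(4t), y(t) = c_1e^(-4t), z(t) = c_3e^(4t)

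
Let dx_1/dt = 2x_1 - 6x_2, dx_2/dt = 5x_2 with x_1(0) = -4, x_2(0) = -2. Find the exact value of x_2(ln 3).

A = [[2,-6],[0,5]]; eigenvalues λ = 5, 2.
Eigenvectors: (-2,1) for λ=5, (1,0) for λ=2.
From the initial condition, c_1 = -2, c_2 = -8.
x_2(ln 3) = (-2)(3^5)(1) + (-8)(3^2)(0) = -486.

-486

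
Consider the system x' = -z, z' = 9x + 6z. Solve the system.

x(t) = K_1e^(3t) + K_2te^(3t), z(t) = -3K_1e^(3t) - 3K_2te^(3t) - K_2e^(3t)

Coefficient matrix A = [[0, -1], [9, 6]].
Characteristic polynomial det(A - λI) = λ^2 - 6λ + 9 = 0.
Single eigenvalue λ = 3 with algebraic multiplicity 2.
Eigenvector v = (1,-3); generalized eigenvector w with (A-λI)w=v is (0,-1).
General solution: e^(3t)[K_1·v + K_2·(t·v + w)].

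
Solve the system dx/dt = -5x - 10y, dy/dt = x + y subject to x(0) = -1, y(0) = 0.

x(t) = 3e^(-2t)sin(t) - e^(-2t)cos(t), y(t) = -e^(-2t)sin(t)

Coefficient matrix A = [[-5, -10], [1, 1]].
Characteristic polynomial det(A - λI) = λ^2 + 4λ + 5 = 0.
Eigenvalues λ = -2 ± i (complex conjugate pair).
For λ=-2+i: an eigenvector is (-1,0) - i(3,-1) = (-1 - 3i, 0 + i).
A real fundamental pair from Re and Im of e^((-2+i)t)v: X_1 = e^(-2t)(cos(t)·(-1,0) + sin(t)·(3,-1)), X_2 = e^(-2t)(sin(t)·(-1,0) - cos(t)·(3,-1)).
General solution: C_1X_1 + C_2X_2.
Applying x(0)=-1, y(0)=0 gives C_1=1, C_2=0.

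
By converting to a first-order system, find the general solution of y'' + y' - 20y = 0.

Let x_1 = y, x_2 = y'. Then x_1' = x_2 and x_2' = 20x_1 - x_2.
A = [[0,1],[20,-1]]; det(A-λI) = λ^2 + λ - 20.
Eigenvalues λ = 4, -5 with eigenvectors (1,4), (1,-5).

y(t) = C_1e^(4t) + C_2e^(-5t)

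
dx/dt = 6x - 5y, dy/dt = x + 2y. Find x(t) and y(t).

x(t) = -2c_1e^(4t)sin(t) - c_1e^(4t)cos(t) - c_2e^(4t)sin(t) + 2c_2e^(4t)cos(t), y(t) = -c_1e^(4t)sin(t) + c_2e^(4t)cos(t)

Coefficient matrix A = [[6, -5], [1, 2]].
Characteristic polynomial det(A - λI) = λ^2 - 8λ + 17 = 0.
Eigenvalues λ = 4 ± i (complex conjugate pair).
For λ=4+i: an eigenvector is (-1,0) - i(-2,-1) = (-1 + 2i, 0 + i).
A real fundamental pair from Re and Im of e^((4+i)t)v: X_1 = e^(4t)(cos(t)·(-1,0) + sin(t)·(-2,-1)), X_2 = e^(4t)(sin(t)·(-1,0) - cos(t)·(-2,-1)).
General solution: c_1X_1 + c_2X_2.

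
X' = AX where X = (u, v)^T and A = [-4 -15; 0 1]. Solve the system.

u(t) = -C_1e^(-4t) + 3C_2e^(t), v(t) = -C_2e^(t)

Coefficient matrix A = [[-4, -15], [0, 1]].
Characteristic polynomial det(A - λI) = λ^2 + 3λ - 4 = 0.
Eigenvalues λ = -4, 1.
For λ=-4: (A-λI) row 1 is [0, -15], so an eigenvector is (-1, 0).
For λ=1: (A-λI) row 1 is [-5, -15], so an eigenvector is (3, -1).
General solution: C_1e^(-4t)(-1,0) + C_2e^(t)(3,-1).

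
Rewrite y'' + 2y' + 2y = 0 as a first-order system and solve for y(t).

y(t) = c_1e^(-t)cos(t) + c_2e^(-t)sin(t)

Let x_1 = y, x_2 = y'. Then x_1' = x_2 and x_2' = -2x_1 - 2x_2.
A = [[0,1],[-2,-2]]; det(A-λI) = λ^2 + 2λ + 2.
Eigenvalues λ = -1 ± i.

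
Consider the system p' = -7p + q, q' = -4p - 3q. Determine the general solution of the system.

Coefficient matrix A = [[-7, 1], [-4, -3]].
Characteristic polynomial det(A - λI) = λ^2 + 10λ + 25 = 0.
Single eigenvalue λ = -5 with algebraic multiplicity 2.
Eigenvector v = (1,2); generalized eigenvector w with (A-λI)w=v is (1,3).
General solution: e^(-5t)[c_1·v + c_2·(t·v + w)].

p(t) = c_1e^(-5t) + c_2te^(-5t) + c_2e^(-5t), q(t) = 2c_1e^(-5t) + 2c_2te^(-5t) + 3c_2e^(-5t)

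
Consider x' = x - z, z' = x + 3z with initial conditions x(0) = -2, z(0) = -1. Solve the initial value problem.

x(t) = 3te^(2t) - 2e^(2t), z(t) = -3te^(2t) - e^(2t)

Coefficient matrix A = [[1, -1], [1, 3]].
Characteristic polynomial det(A - λI) = λ^2 - 4λ + 4 = 0.
Single eigenvalue λ = 2 with algebraic multiplicity 2.
Eigenvector v = (1,-1); generalized eigenvector w with (A-λI)w=v is (1,-2).
General solution: e^(2t)[c_1·v + c_2·(t·v + w)].
Applying x(0)=-2, z(0)=-1 gives c_1=-5, c_2=3.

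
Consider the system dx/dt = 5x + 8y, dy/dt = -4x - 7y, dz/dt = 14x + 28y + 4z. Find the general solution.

Coefficient matrix A = [[5, 8, 0], [-4, -7, 0], [14, 28, 4]].
det(A - λI) = 0 gives eigenvalues λ = -3, 1, 4.
For λ=-3: eigenvector (-1,1,-2).
For λ=1: eigenvector (-2,1,0).
For λ=4: eigenvector (0,0,1).
General solution: c_1e^(-3t)(-1,1,-2) + c_2e^(t)(-2,1,0) + c_3e^(4t)(0,0,1).

x(t) = -c_1e^(-3t) - 2c_2e^(t), y(t) = c_1e^(-3t) + c_2e^(t), z(t) = -2c_1e^(-3t) + c_3e^(4t)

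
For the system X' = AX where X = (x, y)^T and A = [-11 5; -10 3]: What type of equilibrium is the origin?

stable spiral

A = [[-11,5],[-10,3]]; det(A-λI) = λ^2 + 8λ + 17.
λ = -4 ± i: negative real part.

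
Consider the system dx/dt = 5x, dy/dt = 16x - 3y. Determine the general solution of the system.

x(t) = c_1e^(5t), y(t) = 2c_1e^(5t) + c_2e^(-3t)

Coefficient matrix A = [[5, 0], [16, -3]].
Characteristic polynomial det(A - λI) = λ^2 - 2λ - 15 = 0.
Eigenvalues λ = 5, -3.
For λ=5: (A-λI) row 2 is [16, -8], so an eigenvector is (1, 2).
For λ=-3: (A-λI) row 1 is [8, 0], so an eigenvector is (0, 1).
General solution: c_1e^(5t)(1,2) + c_2e^(-3t)(0,1).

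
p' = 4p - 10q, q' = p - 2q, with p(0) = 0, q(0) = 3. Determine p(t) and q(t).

p(t) = -30e^(t)sin(t), q(t) = -9e^(t)sin(t) + 3e^(t)cos(t)

Coefficient matrix A = [[4, -10], [1, -2]].
Characteristic polynomial det(A - λI) = λ^2 - 2λ + 2 = 0.
Eigenvalues λ = 1 ± i (complex conjugate pair).
For λ=1+i: an eigenvector is (-3,-1) - i(1,0) = (-3 - i, -1).
A real fundamental pair from Re and Im of e^((1+i)t)v: X_1 = e^(t)(cos(t)·(-3,-1) + sin(t)·(1,0)), X_2 = e^(t)(sin(t)·(-3,-1) - cos(t)·(1,0)).
General solution: C_1X_1 + C_2X_2.
Applying p(0)=0, q(0)=3 gives C_1=-3, C_2=9.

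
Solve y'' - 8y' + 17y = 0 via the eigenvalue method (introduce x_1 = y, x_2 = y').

y(t) = c_1e^(4t)cos(t) + c_2e^(4t)sin(t)

Let x_1 = y, x_2 = y'. Then x_1' = x_2 and x_2' = -17x_1 + 8x_2.
A = [[0,1],[-17,8]]; det(A-λI) = λ^2 - 8λ + 17.
Eigenvalues λ = 4 ± i.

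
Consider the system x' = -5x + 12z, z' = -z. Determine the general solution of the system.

x(t) = -c_1e^(-5t) - 3c_2e^(-t), z(t) = -c_2e^(-t)

Coefficient matrix A = [[-5, 12], [0, -1]].
Characteristic polynomial det(A - λI) = λ^2 + 6λ + 5 = 0.
Eigenvalues λ = -5, -1.
For λ=-5: (A-λI) row 1 is [0, 12], so an eigenvector is (-1, 0).
For λ=-1: (A-λI) row 1 is [-4, 12], so an eigenvector is (-3, -1).
General solution: c_1e^(-5t)(-1,0) + c_2e^(-t)(-3,-1).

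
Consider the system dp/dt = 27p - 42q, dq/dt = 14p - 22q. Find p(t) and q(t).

p(t) = -3C_1e^(-t) - 2C_2e^(6t), q(t) = -2C_1e^(-t) - C_2e^(6t)

Coefficient matrix A = [[27, -42], [14, -22]].
Characteristic polynomial det(A - λI) = λ^2 - 5λ - 6 = 0.
Eigenvalues λ = -1, 6.
For λ=-1: (A-λI) row 1 is [28, -42], so an eigenvector is (-3, -2).
For λ=6: (A-λI) row 1 is [21, -42], so an eigenvector is (-2, -1).
General solution: C_1e^(-t)(-3,-2) + C_2e^(6t)(-2,-1).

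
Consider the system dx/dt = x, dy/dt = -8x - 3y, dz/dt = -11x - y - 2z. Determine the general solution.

Coefficient matrix A = [[1, 0, 0], [-8, -3, 0], [-11, -1, -2]].
det(A - λI) = 0 gives eigenvalues λ = 1, -3, -2.
For λ=1: eigenvector (1,-2,-3).
For λ=-3: eigenvector (0,1,1).
For λ=-2: eigenvector (0,0,1).
General solution: K_1e^(t)(1,-2,-3) + K_2e^(-3t)(0,1,1) + K_3e^(-2t)(0,0,1).

x(t) = K_1e^(t), y(t) = -2K_1e^(t) + K_2e^(-3t), z(t) = -3K_1e^(t) + K_2e^(-3t) + K_3e^(-2t)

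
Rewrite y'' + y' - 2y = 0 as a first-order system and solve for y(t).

Let x_1 = y, x_2 = y'. Then x_1' = x_2 and x_2' = 2x_1 - x_2.
A = [[0,1],[2,-1]]; det(A-λI) = λ^2 + λ - 2.
Eigenvalues λ = 1, -2 with eigenvectors (1,1), (1,-2).

y(t) = c_1e^(t) + c_2e^(-2t)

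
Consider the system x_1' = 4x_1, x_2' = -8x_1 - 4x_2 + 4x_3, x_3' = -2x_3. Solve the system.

Coefficient matrix A = [[4, 0, 0], [-8, -4, 4], [0, 0, -2]].
det(A - λI) = 0 gives eigenvalues λ = -2, -4, 4.
For λ=-2: eigenvector (0,2,1).
For λ=-4: eigenvector (0,1,0).
For λ=4: eigenvector (1,-1,0).
General solution: C_1e^(-2t)(0,2,1) + C_2e^(-4t)(0,1,0) + C_3e^(4t)(1,-1,0).

x_1(t) = C_3e^(4t), x_2(t) = 2C_1e^(-2t) + C_2e^(-4t) - C_3e^(4t), x_3(t) = C_1e^(-2t)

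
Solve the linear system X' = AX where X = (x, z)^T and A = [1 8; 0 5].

x(t) = C_1e^(t) - 2C_2e^(5t), z(t) = -C_2e^(5t)

Coefficient matrix A = [[1, 8], [0, 5]].
Characteristic polynomial det(A - λI) = λ^2 - 6λ + 5 = 0.
Eigenvalues λ = 1, 5.
For λ=1: (A-λI) row 1 is [0, 8], so an eigenvector is (1, 0).
For λ=5: (A-λI) row 1 is [-4, 8], so an eigenvector is (-2, -1).
General solution: C_1e^(t)(1,0) + C_2e^(5t)(-2,-1).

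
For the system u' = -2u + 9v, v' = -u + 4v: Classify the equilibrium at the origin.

A = [[-2,9],[-1,4]]; det(A-λI) = λ^2 - 2λ + 1.
repeated λ = 1 with a single eigenvector.

unstable improper node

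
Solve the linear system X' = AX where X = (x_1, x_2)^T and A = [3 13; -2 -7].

x_1(t) = -2C_1e^(-2t)sin(t) - 3C_1e^(-2t)cos(t) - 3C_2e^(-2t)sin(t) + 2C_2e^(-2t)cos(t), x_2(t) = C_1e^(-2t)sin(t) + C_1e^(-2t)cos(t) + C_2e^(-2t)sin(t) - C_2e^(-2t)cos(t)

Coefficient matrix A = [[3, 13], [-2, -7]].
Characteristic polynomial det(A - λI) = λ^2 + 4λ + 5 = 0.
Eigenvalues λ = -2 ± i (complex conjugate pair).
For λ=-2+i: an eigenvector is (-3,1) - i(-2,1) = (-3 + 2i, 1 - i).
A real fundamental pair from Re and Im of e^((-2+i)t)v: X_1 = e^(-2t)(cos(t)·(-3,1) + sin(t)·(-2,1)), X_2 = e^(-2t)(sin(t)·(-3,1) - cos(t)·(-2,1)).
General solution: C_1X_1 + C_2X_2.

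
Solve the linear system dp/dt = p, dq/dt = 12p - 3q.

p(t) = -C_2e^(t), q(t) = -C_1e^(-3t) - 3C_2e^(t)

Coefficient matrix A = [[1, 0], [12, -3]].
Characteristic polynomial det(A - λI) = λ^2 + 2λ - 3 = 0.
Eigenvalues λ = -3, 1.
For λ=-3: (A-λI) row 1 is [4, 0], so an eigenvector is (0, -1).
For λ=1: (A-λI) row 2 is [12, -4], so an eigenvector is (-1, -3).
General solution: C_1e^(-3t)(0,-1) + C_2e^(t)(-1,-3).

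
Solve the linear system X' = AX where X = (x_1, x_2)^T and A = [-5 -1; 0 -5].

x_1(t) = -K_1e^(-5t) - K_2te^(-5t) - 3K_2e^(-5t), x_2(t) = K_2e^(-5t)

Coefficient matrix A = [[-5, -1], [0, -5]].
Characteristic polynomial det(A - λI) = λ^2 + 10λ + 25 = 0.
Single eigenvalue λ = -5 with algebraic multiplicity 2.
Eigenvector v = (-1,0); generalized eigenvector w with (A-λI)w=v is (-3,1).
General solution: e^(-5t)[K_1·v + K_2·(t·v + w)].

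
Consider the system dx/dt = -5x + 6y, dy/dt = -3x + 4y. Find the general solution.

Coefficient matrix A = [[-5, 6], [-3, 4]].
Characteristic polynomial det(A - λI) = λ^2 + λ - 2 = 0.
Eigenvalues λ = -2, 1.
For λ=-2: (A-λI) row 1 is [-3, 6], so an eigenvector is (2, 1).
For λ=1: (A-λI) row 1 is [-6, 6], so an eigenvector is (-1, -1).
General solution: K_1e^(-2t)(2,1) + K_2e^(t)(-1,-1).

x(t) = 2K_1e^(-2t) - K_2e^(t), y(t) = K_1e^(-2t) - K_2e^(t)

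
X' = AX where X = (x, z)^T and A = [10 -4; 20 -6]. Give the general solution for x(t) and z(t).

x(t) = C_1e^(2t)sin(4t) - C_2e^(2t)cos(4t), z(t) = 2C_1e^(2t)sin(4t) - C_1e^(2t)cos(4t) - C_2e^(2t)sin(4t) - 2C_2e^(2t)cos(4t)

Coefficient matrix A = [[10, -4], [20, -6]].
Characteristic polynomial det(A - λI) = λ^2 - 4λ + 20 = 0.
Eigenvalues λ = 2 ± 4i (complex conjugate pair).
For λ=2+4i: an eigenvector is (0,-1) - i(1,2) = (0 - i, -1 - 2i).
A real fundamental pair from Re and Im of e^((2+4i)t)v: X_1 = e^(2t)(cos(4t)·(0,-1) + sin(4t)·(1,2)), X_2 = e^(2t)(sin(4t)·(0,-1) - cos(4t)·(1,2)).
General solution: C_1X_1 + C_2X_2.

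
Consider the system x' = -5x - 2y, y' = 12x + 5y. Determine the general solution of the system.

x(t) = K_1e^(t) - K_2e^(-t), y(t) = -3K_1e^(t) + 2K_2e^(-t)

Coefficient matrix A = [[-5, -2], [12, 5]].
Characteristic polynomial det(A - λI) = λ^2 - 1 = 0.
Eigenvalues λ = 1, -1.
For λ=1: (A-λI) row 1 is [-6, -2], so an eigenvector is (1, -3).
For λ=-1: (A-λI) row 1 is [-4, -2], so an eigenvector is (-1, 2).
General solution: K_1e^(t)(1,-3) + K_2e^(-t)(-1,2).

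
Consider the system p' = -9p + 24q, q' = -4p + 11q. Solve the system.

p(t) = 3K_1e^(-t) - 2K_2e^(3t), q(t) = K_1e^(-t) - K_2e^(3t)

Coefficient matrix A = [[-9, 24], [-4, 11]].
Characteristic polynomial det(A - λI) = λ^2 - 2λ - 3 = 0.
Eigenvalues λ = -1, 3.
For λ=-1: (A-λI) row 1 is [-8, 24], so an eigenvector is (3, 1).
For λ=3: (A-λI) row 1 is [-12, 24], so an eigenvector is (-2, -1).
General solution: K_1e^(-t)(3,1) + K_2e^(3t)(-2,-1).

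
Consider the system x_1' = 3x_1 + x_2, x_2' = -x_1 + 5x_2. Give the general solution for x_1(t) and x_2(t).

x_1(t) = -c_1e^(4t) - c_2te^(4t) - c_2e^(4t), x_2(t) = -c_1e^(4t) - c_2te^(4t) - 2c_2e^(4t)

Coefficient matrix A = [[3, 1], [-1, 5]].
Characteristic polynomial det(A - λI) = λ^2 - 8λ + 16 = 0.
Single eigenvalue λ = 4 with algebraic multiplicity 2.
Eigenvector v = (-1,-1); generalized eigenvector w with (A-λI)w=v is (-1,-2).
General solution: e^(4t)[c_1·v + c_2·(t·v + w)].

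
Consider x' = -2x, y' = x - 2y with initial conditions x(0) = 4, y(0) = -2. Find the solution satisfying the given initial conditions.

x(t) = 4e^(-2t), y(t) = 4te^(-2t) - 2e^(-2t)

Coefficient matrix A = [[-2, 0], [1, -2]].
Characteristic polynomial det(A - λI) = λ^2 + 4λ + 4 = 0.
Single eigenvalue λ = -2 with algebraic multiplicity 2.
Eigenvector v = (0,-1); generalized eigenvector w with (A-λI)w=v is (-1,-2).
General solution: e^(-2t)[K_1·v + K_2·(t·v + w)].
Applying x(0)=4, y(0)=-2 gives K_1=10, K_2=-4.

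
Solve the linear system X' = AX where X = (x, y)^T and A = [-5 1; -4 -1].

Coefficient matrix A = [[-5, 1], [-4, -1]].
Characteristic polynomial det(A - λI) = λ^2 + 6λ + 9 = 0.
Single eigenvalue λ = -3 with algebraic multiplicity 2.
Eigenvector v = (1,2); generalized eigenvector w with (A-λI)w=v is (1,3).
General solution: e^(-3t)[K_1·v + K_2·(t·v + w)].

x(t) = K_1e^(-3t) + K_2te^(-3t) + K_2e^(-3t), y(t) = 2K_1e^(-3t) + 2K_2te^(-3t) + 3K_2e^(-3t)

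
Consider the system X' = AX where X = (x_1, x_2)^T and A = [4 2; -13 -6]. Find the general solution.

Coefficient matrix A = [[4, 2], [-13, -6]].
Characteristic polynomial det(A - λI) = λ^2 + 2λ + 2 = 0.
Eigenvalues λ = -1 ± i (complex conjugate pair).
For λ=-1+i: an eigenvector is (1,-2) - i(1,-3) = (1 - i, -2 + 3i).
A real fundamental pair from Re and Im of e^((-1+i)t)v: X_1 = e^(-t)(cos(t)·(1,-2) + sin(t)·(1,-3)), X_2 = e^(-t)(sin(t)·(1,-2) - cos(t)·(1,-3)).
General solution: C_1X_1 + C_2X_2.

x_1(t) = C_1e^(-t)sin(t) + C_1e^(-t)cos(t) + C_2e^(-t)sin(t) - C_2e^(-t)cos(t), x_2(t) = -3C_1e^(-t)sin(t) - 2C_1e^(-t)cos(t) - 2C_2e^(-t)sin(t) + 3C_2e^(-t)cos(t)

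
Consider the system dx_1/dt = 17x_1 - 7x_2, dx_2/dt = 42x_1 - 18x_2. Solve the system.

x_1(t) = C_1e^(3t) - C_2e^(-4t), x_2(t) = 2C_1e^(3t) - 3C_2e^(-4t)

Coefficient matrix A = [[17, -7], [42, -18]].
Characteristic polynomial det(A - λI) = λ^2 + λ - 12 = 0.
Eigenvalues λ = 3, -4.
For λ=3: (A-λI) row 1 is [14, -7], so an eigenvector is (1, 2).
For λ=-4: (A-λI) row 1 is [21, -7], so an eigenvector is (-1, -3).
General solution: C_1e^(3t)(1,2) + C_2e^(-4t)(-1,-3).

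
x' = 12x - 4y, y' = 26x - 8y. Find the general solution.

Coefficient matrix A = [[12, -4], [26, -8]].
Characteristic polynomial det(A - λI) = λ^2 - 4λ + 8 = 0.
Eigenvalues λ = 2 ± 2i (complex conjugate pair).
For λ=2+2i: an eigenvector is (1,3) - i(-1,-2) = (1 + i, 3 + 2i).
A real fundamental pair from Re and Im of e^((2+2i)t)v: X_1 = e^(2t)(cos(2t)·(1,3) + sin(2t)·(-1,-2)), X_2 = e^(2t)(sin(2t)·(1,3) - cos(2t)·(-1,-2)).
General solution: C_1X_1 + C_2X_2.

x(t) = -C_1e^(2t)sin(2t) + C_1e^(2t)cos(2t) + C_2e^(2t)sin(2t) + C_2e^(2t)cos(2t), y(t) = -2C_1e^(2t)sin(2t) + 3C_1e^(2t)cos(2t) + 3C_2e^(2t)sin(2t) + 2C_2e^(2t)cos(2t)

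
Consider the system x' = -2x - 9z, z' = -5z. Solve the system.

x(t) = -3c_1e^(-5t) + c_2e^(-2t), z(t) = -c_1e^(-5t)

Coefficient matrix A = [[-2, -9], [0, -5]].
Characteristic polynomial det(A - λI) = λ^2 + 7λ + 10 = 0.
Eigenvalues λ = -5, -2.
For λ=-5: (A-λI) row 1 is [3, -9], so an eigenvector is (-3, -1).
For λ=-2: (A-λI) row 1 is [0, -9], so an eigenvector is (1, 0).
General solution: c_1e^(-5t)(-3,-1) + c_2e^(-2t)(1,0).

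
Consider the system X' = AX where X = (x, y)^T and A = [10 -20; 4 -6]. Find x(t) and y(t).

x(t) = C_1e^(2t)sin(4t) - 2C_1e^(2t)cos(4t) - 2C_2e^(2t)sin(4t) - C_2e^(2t)cos(4t), y(t) = -C_1e^(2t)cos(4t) - C_2e^(2t)sin(4t)

Coefficient matrix A = [[10, -20], [4, -6]].
Characteristic polynomial det(A - λI) = λ^2 - 4λ + 20 = 0.
Eigenvalues λ = 2 ± 4i (complex conjugate pair).
For λ=2+4i: an eigenvector is (-2,-1) - i(1,0) = (-2 - i, -1).
A real fundamental pair from Re and Im of e^((2+4i)t)v: X_1 = e^(2t)(cos(4t)·(-2,-1) + sin(4t)·(1,0)), X_2 = e^(2t)(sin(4t)·(-2,-1) - cos(4t)·(1,0)).
General solution: C_1X_1 + C_2X_2.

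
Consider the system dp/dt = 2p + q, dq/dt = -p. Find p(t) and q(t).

p(t) = -c_1e^(t) - c_2te^(t) - 3c_2e^(t), q(t) = c_1e^(t) + c_2te^(t) + 2c_2e^(t)

Coefficient matrix A = [[2, 1], [-1, 0]].
Characteristic polynomial det(A - λI) = λ^2 - 2λ + 1 = 0.
Single eigenvalue λ = 1 with algebraic multiplicity 2.
Eigenvector v = (-1,1); generalized eigenvector w with (A-λI)w=v is (-3,2).
General solution: e^(t)[c_1·v + c_2·(t·v + w)].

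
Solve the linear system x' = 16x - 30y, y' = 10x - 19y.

x(t) = -3C_1e^(-4t) - 2C_2e^(t), y(t) = -2C_1e^(-4t) - C_2e^(t)

Coefficient matrix A = [[16, -30], [10, -19]].
Characteristic polynomial det(A - λI) = λ^2 + 3λ - 4 = 0.
Eigenvalues λ = -4, 1.
For λ=-4: (A-λI) row 1 is [20, -30], so an eigenvector is (-3, -2).
For λ=1: (A-λI) row 1 is [15, -30], so an eigenvector is (-2, -1).
General solution: C_1e^(-4t)(-3,-2) + C_2e^(t)(-2,-1).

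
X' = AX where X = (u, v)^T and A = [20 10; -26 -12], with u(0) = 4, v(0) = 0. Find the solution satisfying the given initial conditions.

Coefficient matrix A = [[20, 10], [-26, -12]].
Characteristic polynomial det(A - λI) = λ^2 - 8λ + 20 = 0.
Eigenvalues λ = 4 ± 2i (complex conjugate pair).
For λ=4+2i: an eigenvector is (1,-2) - i(-2,3) = (1 + 2i, -2 - 3i).
A real fundamental pair from Re and Im of e^((4+2i)t)v: X_1 = e^(4t)(cos(2t)·(1,-2) + sin(2t)·(-2,3)), X_2 = e^(4t)(sin(2t)·(1,-2) - cos(2t)·(-2,3)).
General solution: c_1X_1 + c_2X_2.
Applying u(0)=4, v(0)=0 gives c_1=-12, c_2=8.

u(t) = 32e^(4t)sin(2t) + 4e^(4t)cos(2t), v(t) = -52e^(4t)sin(2t)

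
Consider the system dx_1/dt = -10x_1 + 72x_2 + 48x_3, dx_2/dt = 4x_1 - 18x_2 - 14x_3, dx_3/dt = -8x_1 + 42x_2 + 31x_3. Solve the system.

Coefficient matrix A = [[-10, 72, 48], [4, -18, -14], [-8, 42, 31]].
det(A - λI) = 0 gives eigenvalues λ = -2, 3, 2.
For λ=-2: eigenvector (3,-1,2).
For λ=3: eigenvector (0,2,-3).
For λ=2: eigenvector (-2,1,-2).
General solution: c_1e^(-2t)(3,-1,2) + c_2e^(3t)(0,2,-3) + c_3e^(2t)(-2,1,-2).

x_1(t) = 3c_1e^(-2t) - 2c_3e^(2t), x_2(t) = -c_1e^(-2t) + 2c_2e^(3t) + c_3e^(2t), x_3(t) = 2c_1e^(-2t) - 3c_2e^(3t) - 2c_3e^(2t)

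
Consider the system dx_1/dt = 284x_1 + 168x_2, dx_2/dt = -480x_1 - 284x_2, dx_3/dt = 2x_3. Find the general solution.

x_1(t) = 7C_1e^(-4t) + 3C_2e^(4t), x_2(t) = -12C_1e^(-4t) - 5C_2e^(4t), x_3(t) = C_3e^(2t)

Coefficient matrix A = [[284, 168, 0], [-480, -284, 0], [0, 0, 2]].
det(A - λI) = 0 gives eigenvalues λ = -4, 4, 2.
For λ=-4: eigenvector (7,-12,0).
For λ=4: eigenvector (3,-5,0).
For λ=2: eigenvector (0,0,1).
General solution: C_1e^(-4t)(7,-12,0) + C_2e^(4t)(3,-5,0) + C_3e^(2t)(0,0,1).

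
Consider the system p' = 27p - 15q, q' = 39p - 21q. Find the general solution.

p(t) = 2C_1e^(3t)sin(3t) - C_1e^(3t)cos(3t) - C_2e^(3t)sin(3t) - 2C_2e^(3t)cos(3t), q(t) = 3C_1e^(3t)sin(3t) - 2C_1e^(3t)cos(3t) - 2C_2e^(3t)sin(3t) - 3C_2e^(3t)cos(3t)

Coefficient matrix A = [[27, -15], [39, -21]].
Characteristic polynomial det(A - λI) = λ^2 - 6λ + 18 = 0.
Eigenvalues λ = 3 ± 3i (complex conjugate pair).
For λ=3+3i: an eigenvector is (-1,-2) - i(2,3) = (-1 - 2i, -2 - 3i).
A real fundamental pair from Re and Im of e^((3+3i)t)v: X_1 = e^(3t)(cos(3t)·(-1,-2) + sin(3t)·(2,3)), X_2 = e^(3t)(sin(3t)·(-1,-2) - cos(3t)·(2,3)).
General solution: C_1X_1 + C_2X_2.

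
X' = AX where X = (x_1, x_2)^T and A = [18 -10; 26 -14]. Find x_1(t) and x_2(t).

x_1(t) = 2c_1e^(2t)sin(2t) - c_1e^(2t)cos(2t) - c_2e^(2t)sin(2t) - 2c_2e^(2t)cos(2t), x_2(t) = 3c_1e^(2t)sin(2t) - 2c_1e^(2t)cos(2t) - 2c_2e^(2t)sin(2t) - 3c_2e^(2t)cos(2t)

Coefficient matrix A = [[18, -10], [26, -14]].
Characteristic polynomial det(A - λI) = λ^2 - 4λ + 8 = 0.
Eigenvalues λ = 2 ± 2i (complex conjugate pair).
For λ=2+2i: an eigenvector is (-1,-2) - i(2,3) = (-1 - 2i, -2 - 3i).
A real fundamental pair from Re and Im of e^((2+2i)t)v: X_1 = e^(2t)(cos(2t)·(-1,-2) + sin(2t)·(2,3)), X_2 = e^(2t)(sin(2t)·(-1,-2) - cos(2t)·(2,3)).
General solution: c_1X_1 + c_2X_2.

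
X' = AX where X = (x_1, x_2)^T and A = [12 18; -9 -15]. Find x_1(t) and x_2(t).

Coefficient matrix A = [[12, 18], [-9, -15]].
Characteristic polynomial det(A - λI) = λ^2 + 3λ - 18 = 0.
Eigenvalues λ = 3, -6.
For λ=3: (A-λI) row 1 is [9, 18], so an eigenvector is (-2, 1).
For λ=-6: (A-λI) row 1 is [18, 18], so an eigenvector is (1, -1).
General solution: K_1e^(3t)(-2,1) + K_2e^(-6t)(1,-1).

x_1(t) = -2K_1e^(3t) + K_2e^(-6t), x_2(t) = K_1e^(3t) - K_2e^(-6t)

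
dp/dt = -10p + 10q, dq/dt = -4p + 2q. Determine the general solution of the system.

Coefficient matrix A = [[-10, 10], [-4, 2]].
Characteristic polynomial det(A - λI) = λ^2 + 8λ + 20 = 0.
Eigenvalues λ = -4 ± 2i (complex conjugate pair).
For λ=-4+2i: an eigenvector is (-2,-1) - i(1,1) = (-2 - i, -1 - i).
A real fundamental pair from Re and Im of e^((-4+2i)t)v: X_1 = e^(-4t)(cos(2t)·(-2,-1) + sin(2t)·(1,1)), X_2 = e^(-4t)(sin(2t)·(-2,-1) - cos(2t)·(1,1)).
General solution: C_1X_1 + C_2X_2.

p(t) = C_1e^(-4t)sin(2t) - 2C_1e^(-4t)cos(2t) - 2C_2e^(-4t)sin(2t) - C_2e^(-4t)cos(2t), q(t) = C_1e^(-4t)sin(2t) - C_1e^(-4t)cos(2t) - C_2e^(-4t)sin(2t) - C_2e^(-4t)cos(2t)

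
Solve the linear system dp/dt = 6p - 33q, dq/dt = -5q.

p(t) = -c_1e^(6t) - 3c_2e^(-5t), q(t) = -c_2e^(-5t)

Coefficient matrix A = [[6, -33], [0, -5]].
Characteristic polynomial det(A - λI) = λ^2 - λ - 30 = 0.
Eigenvalues λ = 6, -5.
For λ=6: (A-λI) row 1 is [0, -33], so an eigenvector is (-1, 0).
For λ=-5: (A-λI) row 1 is [11, -33], so an eigenvector is (-3, -1).
General solution: c_1e^(6t)(-1,0) + c_2e^(-5t)(-3,-1).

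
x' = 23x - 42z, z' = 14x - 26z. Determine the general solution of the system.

x(t) = -2C_1e^(2t) - 3C_2e^(-5t), z(t) = -C_1e^(2t) - 2C_2e^(-5t)

Coefficient matrix A = [[23, -42], [14, -26]].
Characteristic polynomial det(A - λI) = λ^2 + 3λ - 10 = 0.
Eigenvalues λ = 2, -5.
For λ=2: (A-λI) row 1 is [21, -42], so an eigenvector is (-2, -1).
For λ=-5: (A-λI) row 1 is [28, -42], so an eigenvector is (-3, -2).
General solution: C_1e^(2t)(-2,-1) + C_2e^(-5t)(-3,-2).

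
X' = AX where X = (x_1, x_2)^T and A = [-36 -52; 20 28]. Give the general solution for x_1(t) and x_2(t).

x_1(t) = 2C_1e^(-4t)sin(4t) + 3C_1e^(-4t)cos(4t) + 3C_2e^(-4t)sin(4t) - 2C_2e^(-4t)cos(4t), x_2(t) = -C_1e^(-4t)sin(4t) - 2C_1e^(-4t)cos(4t) - 2C_2e^(-4t)sin(4t) + C_2e^(-4t)cos(4t)

Coefficient matrix A = [[-36, -52], [20, 28]].
Characteristic polynomial det(A - λI) = λ^2 + 8λ + 32 = 0.
Eigenvalues λ = -4 ± 4i (complex conjugate pair).
For λ=-4+4i: an eigenvector is (3,-2) - i(2,-1) = (3 - 2i, -2 + i).
A real fundamental pair from Re and Im of e^((-4+4i)t)v: X_1 = e^(-4t)(cos(4t)·(3,-2) + sin(4t)·(2,-1)), X_2 = e^(-4t)(sin(4t)·(3,-2) - cos(4t)·(2,-1)).
General solution: C_1X_1 + C_2X_2.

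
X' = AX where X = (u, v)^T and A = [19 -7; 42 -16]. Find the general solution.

Coefficient matrix A = [[19, -7], [42, -16]].
Characteristic polynomial det(A - λI) = λ^2 - 3λ - 10 = 0.
Eigenvalues λ = -2, 5.
For λ=-2: (A-λI) row 1 is [21, -7], so an eigenvector is (1, 3).
For λ=5: (A-λI) row 1 is [14, -7], so an eigenvector is (1, 2).
General solution: K_1e^(-2t)(1,3) + K_2e^(5t)(1,2).

u(t) = K_1e^(-2t) + K_2e^(5t), v(t) = 3K_1e^(-2t) + 2K_2e^(5t)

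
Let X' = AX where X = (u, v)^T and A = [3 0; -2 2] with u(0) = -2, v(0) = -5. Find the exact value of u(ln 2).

A = [[3,0],[-2,2]]; eigenvalues λ = 3, 2.
Eigenvectors: (1,-2) for λ=3, (0,-1) for λ=2.
From the initial condition, c_1 = -2, c_2 = 9.
u(ln 2) = (-2)(2^3)(1) + (9)(2^2)(0) = -16.

-16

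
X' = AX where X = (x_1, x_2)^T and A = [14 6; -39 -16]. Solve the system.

Coefficient matrix A = [[14, 6], [-39, -16]].
Characteristic polynomial det(A - λI) = λ^2 + 2λ + 10 = 0.
Eigenvalues λ = -1 ± 3i (complex conjugate pair).
For λ=-1+3i: an eigenvector is (-1,3) - i(1,-2) = (-1 - i, 3 + 2i).
A real fundamental pair from Re and Im of e^((-1+3i)t)v: X_1 = e^(-t)(cos(3t)·(-1,3) + sin(3t)·(1,-2)), X_2 = e^(-t)(sin(3t)·(-1,3) - cos(3t)·(1,-2)).
General solution: c_1X_1 + c_2X_2.

x_1(t) = c_1e^(-t)sin(3t) - c_1e^(-t)cos(3t) - c_2e^(-t)sin(3t) - c_2e^(-t)cos(3t), x_2(t) = -2c_1e^(-t)sin(3t) + 3c_1e^(-t)cos(3t) + 3c_2e^(-t)sin(3t) + 2c_2e^(-t)cos(3t)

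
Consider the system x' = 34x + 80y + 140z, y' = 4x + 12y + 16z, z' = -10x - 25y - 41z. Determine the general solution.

x(t) = -4c_1e^(-t) + 5c_2e^(2t) - 2c_3e^(4t), y(t) = -2c_2e^(2t) - c_3e^(4t), z(t) = c_1e^(-t) + c_3e^(4t)

Coefficient matrix A = [[34, 80, 140], [4, 12, 16], [-10, -25, -41]].
det(A - λI) = 0 gives eigenvalues λ = -1, 2, 4.
For λ=-1: eigenvector (-4,0,1).
For λ=2: eigenvector (5,-2,0).
For λ=4: eigenvector (-2,-1,1).
General solution: c_1e^(-t)(-4,0,1) + c_2e^(2t)(5,-2,0) + c_3e^(4t)(-2,-1,1).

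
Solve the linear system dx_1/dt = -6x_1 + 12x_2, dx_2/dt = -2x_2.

Coefficient matrix A = [[-6, 12], [0, -2]].
Characteristic polynomial det(A - λI) = λ^2 + 8λ + 12 = 0.
Eigenvalues λ = -2, -6.
For λ=-2: (A-λI) row 1 is [-4, 12], so an eigenvector is (-3, -1).
For λ=-6: (A-λI) row 1 is [0, 12], so an eigenvector is (1, 0).
General solution: K_1e^(-2t)(-3,-1) + K_2e^(-6t)(1,0).

x_1(t) = -3K_1e^(-2t) + K_2e^(-6t), x_2(t) = -K_1e^(-2t)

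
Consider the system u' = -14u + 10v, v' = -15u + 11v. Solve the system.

u(t) = -C_1e^(-4t) + 2C_2e^(t), v(t) = -C_1e^(-4t) + 3C_2e^(t)

Coefficient matrix A = [[-14, 10], [-15, 11]].
Characteristic polynomial det(A - λI) = λ^2 + 3λ - 4 = 0.
Eigenvalues λ = -4, 1.
For λ=-4: (A-λI) row 1 is [-10, 10], so an eigenvector is (-1, -1).
For λ=1: (A-λI) row 1 is [-15, 10], so an eigenvector is (2, 3).
General solution: C_1e^(-4t)(-1,-1) + C_2e^(t)(2,3).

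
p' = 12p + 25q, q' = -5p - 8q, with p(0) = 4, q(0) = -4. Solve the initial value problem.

p(t) = -12e^(2t)sin(5t) + 4e^(2t)cos(5t), q(t) = 4e^(2t)sin(5t) - 4e^(2t)cos(5t)

Coefficient matrix A = [[12, 25], [-5, -8]].
Characteristic polynomial det(A - λI) = λ^2 - 4λ + 29 = 0.
Eigenvalues λ = 2 ± 5i (complex conjugate pair).
For λ=2+5i: an eigenvector is (2,-1) - i(-1,0) = (2 + i, -1).
A real fundamental pair from Re and Im of e^((2+5i)t)v: X_1 = e^(2t)(cos(5t)·(2,-1) + sin(5t)·(-1,0)), X_2 = e^(2t)(sin(5t)·(2,-1) - cos(5t)·(-1,0)).
General solution: c_1X_1 + c_2X_2.
Applying p(0)=4, q(0)=-4 gives c_1=4, c_2=-4.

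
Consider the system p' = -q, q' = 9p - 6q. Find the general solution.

Coefficient matrix A = [[0, -1], [9, -6]].
Characteristic polynomial det(A - λI) = λ^2 + 6λ + 9 = 0.
Single eigenvalue λ = -3 with algebraic multiplicity 2.
Eigenvector v = (-1,-3); generalized eigenvector w with (A-λI)w=v is (0,1).
General solution: e^(-3t)[C_1·v + C_2·(t·v + w)].

p(t) = -C_1e^(-3t) - C_2te^(-3t), q(t) = -3C_1e^(-3t) - 3C_2te^(-3t) + C_2e^(-3t)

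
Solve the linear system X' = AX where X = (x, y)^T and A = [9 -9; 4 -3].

Coefficient matrix A = [[9, -9], [4, -3]].
Characteristic polynomial det(A - λI) = λ^2 - 6λ + 9 = 0.
Single eigenvalue λ = 3 with algebraic multiplicity 2.
Eigenvector v = (-3,-2); generalized eigenvector w with (A-λI)w=v is (-2,-1).
General solution: e^(3t)[C_1·v + C_2·(t·v + w)].

x(t) = -3C_1e^(3t) - 3C_2te^(3t) - 2C_2e^(3t), y(t) = -2C_1e^(3t) - 2C_2te^(3t) - C_2e^(3t)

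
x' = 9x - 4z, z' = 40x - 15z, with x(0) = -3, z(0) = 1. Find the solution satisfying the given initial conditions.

Coefficient matrix A = [[9, -4], [40, -15]].
Characteristic polynomial det(A - λI) = λ^2 + 6λ + 25 = 0.
Eigenvalues λ = -3 ± 4i (complex conjugate pair).
For λ=-3+4i: an eigenvector is (1,3) - i(0,1) = (1, 3 - i).
A real fundamental pair from Re and Im of e^((-3+4i)t)v: X_1 = e^(-3t)(cos(4t)·(1,3) + sin(4t)·(0,1)), X_2 = e^(-3t)(sin(4t)·(1,3) - cos(4t)·(0,1)).
General solution: C_1X_1 + C_2X_2.
Applying x(0)=-3, z(0)=1 gives C_1=-3, C_2=-10.

x(t) = -10e^(-3t)sin(4t) - 3e^(-3t)cos(4t), z(t) = -33e^(-3t)sin(4t) + e^(-3t)cos(4t)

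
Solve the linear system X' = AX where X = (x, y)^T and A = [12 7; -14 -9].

Coefficient matrix A = [[12, 7], [-14, -9]].
Characteristic polynomial det(A - λI) = λ^2 - 3λ - 10 = 0.
Eigenvalues λ = 5, -2.
For λ=5: (A-λI) row 1 is [7, 7], so an eigenvector is (1, -1).
For λ=-2: (A-λI) row 1 is [14, 7], so an eigenvector is (1, -2).
General solution: C_1e^(5t)(1,-1) + C_2e^(-2t)(1,-2).

x(t) = C_1e^(5t) + C_2e^(-2t), y(t) = -C_1e^(5t) - 2C_2e^(-2t)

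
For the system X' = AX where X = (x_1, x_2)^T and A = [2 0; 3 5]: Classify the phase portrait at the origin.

A = [[2,0],[3,5]]; det(A-λI) = λ^2 - 7λ + 10.
λ = 2, 5: both positive.

unstable node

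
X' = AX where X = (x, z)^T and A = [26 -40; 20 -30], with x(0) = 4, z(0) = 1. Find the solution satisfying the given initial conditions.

x(t) = 18e^(-2t)sin(4t) + 4e^(-2t)cos(4t), z(t) = 13e^(-2t)sin(4t) + e^(-2t)cos(4t)

Coefficient matrix A = [[26, -40], [20, -30]].
Characteristic polynomial det(A - λI) = λ^2 + 4λ + 20 = 0.
Eigenvalues λ = -2 ± 4i (complex conjugate pair).
For λ=-2+4i: an eigenvector is (-1,-1) - i(3,2) = (-1 - 3i, -1 - 2i).
A real fundamental pair from Re and Im of e^((-2+4i)t)v: X_1 = e^(-2t)(cos(4t)·(-1,-1) + sin(4t)·(3,2)), X_2 = e^(-2t)(sin(4t)·(-1,-1) - cos(4t)·(3,2)).
General solution: c_1X_1 + c_2X_2.
Applying x(0)=4, z(0)=1 gives c_1=5, c_2=-3.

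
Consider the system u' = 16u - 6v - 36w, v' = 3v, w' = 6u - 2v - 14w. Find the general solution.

u(t) = 2c_1e^(-2t) + 6c_2e^(3t) + 3c_3e^(4t), v(t) = c_2e^(3t), w(t) = c_1e^(-2t) + 2c_2e^(3t) + c_3e^(4t)

Coefficient matrix A = [[16, -6, -36], [0, 3, 0], [6, -2, -14]].
det(A - λI) = 0 gives eigenvalues λ = -2, 3, 4.
For λ=-2: eigenvector (2,0,1).
For λ=3: eigenvector (6,1,2).
For λ=4: eigenvector (3,0,1).
General solution: c_1e^(-2t)(2,0,1) + c_2e^(3t)(6,1,2) + c_3e^(4t)(3,0,1).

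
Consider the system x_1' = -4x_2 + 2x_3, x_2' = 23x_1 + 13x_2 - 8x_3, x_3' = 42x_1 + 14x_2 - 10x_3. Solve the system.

x_1(t) = c_2e^(4t) - c_3e^(2t), x_2(t) = c_1e^(-3t) + c_2e^(4t) - 3c_3e^(2t), x_3(t) = 2c_1e^(-3t) + 4c_2e^(4t) - 7c_3e^(2t)

Coefficient matrix A = [[0, -4, 2], [23, 13, -8], [42, 14, -10]].
det(A - λI) = 0 gives eigenvalues λ = -3, 4, 2.
For λ=-3: eigenvector (0,1,2).
For λ=4: eigenvector (1,1,4).
For λ=2: eigenvector (-1,-3,-7).
General solution: c_1e^(-3t)(0,1,2) + c_2e^(4t)(1,1,4) + c_3e^(2t)(-1,-3,-7).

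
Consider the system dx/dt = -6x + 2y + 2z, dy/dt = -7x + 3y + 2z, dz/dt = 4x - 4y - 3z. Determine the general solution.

Coefficient matrix A = [[-6, 2, 2], [-7, 3, 2], [4, -4, -3]].
det(A - λI) = 0 gives eigenvalues λ = 1, -4, -3.
For λ=1: eigenvector (0,1,-1).
For λ=-4: eigenvector (1,1,0).
For λ=-3: eigenvector (2,2,1).
General solution: C_1e^(t)(0,1,-1) + C_2e^(-4t)(1,1,0) + C_3e^(-3t)(2,2,1).

x(t) = C_2e^(-4t) + 2C_3e^(-3t), y(t) = C_1e^(t) + C_2e^(-4t) + 2C_3e^(-3t), z(t) = -C_1e^(t) + C_3e^(-3t)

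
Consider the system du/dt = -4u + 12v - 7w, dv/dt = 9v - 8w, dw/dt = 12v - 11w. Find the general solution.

u(t) = 3C_1e^(-3t) + C_2e^(t) + C_3e^(-4t), v(t) = 2C_1e^(-3t) + C_2e^(t), w(t) = 3C_1e^(-3t) + C_2e^(t)

Coefficient matrix A = [[-4, 12, -7], [0, 9, -8], [0, 12, -11]].
det(A - λI) = 0 gives eigenvalues λ = -3, 1, -4.
For λ=-3: eigenvector (3,2,3).
For λ=1: eigenvector (1,1,1).
For λ=-4: eigenvector (1,0,0).
General solution: C_1e^(-3t)(3,2,3) + C_2e^(t)(1,1,1) + C_3e^(-4t)(1,0,0).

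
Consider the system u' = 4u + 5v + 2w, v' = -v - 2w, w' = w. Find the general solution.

Coefficient matrix A = [[4, 5, 2], [0, -1, -2], [0, 0, 1]].
det(A - λI) = 0 gives eigenvalues λ = 4, -1, 1.
For λ=4: eigenvector (1,0,0).
For λ=-1: eigenvector (-1,1,0).
For λ=1: eigenvector (-1,1,-1).
General solution: C_1e^(4t)(1,0,0) + C_2e^(-t)(-1,1,0) + C_3e^(t)(-1,1,-1).

u(t) = C_1e^(4t) - C_2e^(-t) - C_3e^(t), v(t) = C_2e^(-t) + C_3e^(t), w(t) = -C_3e^(t)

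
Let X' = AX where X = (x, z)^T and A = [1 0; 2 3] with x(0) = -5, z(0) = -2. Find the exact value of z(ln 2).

A = [[1,0],[2,3]]; eigenvalues λ = 1, 3.
Eigenvectors: (1,-1) for λ=1, (0,1) for λ=3.
From the initial condition, c_1 = -5, c_2 = -7.
z(ln 2) = (-5)(2^1)(-1) + (-7)(2^3)(1) = -46.

-46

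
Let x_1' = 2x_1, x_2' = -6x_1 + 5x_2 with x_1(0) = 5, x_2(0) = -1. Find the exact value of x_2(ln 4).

A = [[2,0],[-6,5]]; eigenvalues λ = 2, 5.
Eigenvectors: (-1,-2) for λ=2, (0,-1) for λ=5.
From the initial condition, c_1 = -5, c_2 = 11.
x_2(ln 4) = (-5)(4^2)(-2) + (11)(4^5)(-1) = -11104.

-11104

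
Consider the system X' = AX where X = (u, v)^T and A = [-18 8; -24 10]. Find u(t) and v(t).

Coefficient matrix A = [[-18, 8], [-24, 10]].
Characteristic polynomial det(A - λI) = λ^2 + 8λ + 12 = 0.
Eigenvalues λ = -2, -6.
For λ=-2: (A-λI) row 1 is [-16, 8], so an eigenvector is (-1, -2).
For λ=-6: (A-λI) row 1 is [-12, 8], so an eigenvector is (2, 3).
General solution: K_1e^(-2t)(-1,-2) + K_2e^(-6t)(2,3).

u(t) = -K_1e^(-2t) + 2K_2e^(-6t), v(t) = -2K_1e^(-2t) + 3K_2e^(-6t)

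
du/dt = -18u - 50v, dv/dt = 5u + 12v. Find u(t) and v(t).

Coefficient matrix A = [[-18, -50], [5, 12]].
Characteristic polynomial det(A - λI) = λ^2 + 6λ + 34 = 0.
Eigenvalues λ = -3 ± 5i (complex conjugate pair).
For λ=-3+5i: an eigenvector is (-1,0) - i(3,-1) = (-1 - 3i, 0 + i).
A real fundamental pair from Re and Im of e^((-3+5i)t)v: X_1 = e^(-3t)(cos(5t)·(-1,0) + sin(5t)·(3,-1)), X_2 = e^(-3t)(sin(5t)·(-1,0) - cos(5t)·(3,-1)).
General solution: K_1X_1 + K_2X_2.

u(t) = 3K_1e^(-3t)sin(5t) - K_1e^(-3t)cos(5t) - K_2e^(-3t)sin(5t) - 3K_2e^(-3t)cos(5t), v(t) = -K_1e^(-3t)sin(5t) + K_2e^(-3t)cos(5t)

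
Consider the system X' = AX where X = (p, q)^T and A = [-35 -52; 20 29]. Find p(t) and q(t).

Coefficient matrix A = [[-35, -52], [20, 29]].
Characteristic polynomial det(A - λI) = λ^2 + 6λ + 25 = 0.
Eigenvalues λ = -3 ± 4i (complex conjugate pair).
For λ=-3+4i: an eigenvector is (3,-2) - i(2,-1) = (3 - 2i, -2 + i).
A real fundamental pair from Re and Im of e^((-3+4i)t)v: X_1 = e^(-3t)(cos(4t)·(3,-2) + sin(4t)·(2,-1)), X_2 = e^(-3t)(sin(4t)·(3,-2) - cos(4t)·(2,-1)).
General solution: c_1X_1 + c_2X_2.

p(t) = 2c_1e^(-3t)sin(4t) + 3c_1e^(-3t)cos(4t) + 3c_2e^(-3t)sin(4t) - 2c_2e^(-3t)cos(4t), q(t) = -c_1e^(-3t)sin(4t) - 2c_1e^(-3t)cos(4t) - 2c_2e^(-3t)sin(4t) + c_2e^(-3t)cos(4t)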